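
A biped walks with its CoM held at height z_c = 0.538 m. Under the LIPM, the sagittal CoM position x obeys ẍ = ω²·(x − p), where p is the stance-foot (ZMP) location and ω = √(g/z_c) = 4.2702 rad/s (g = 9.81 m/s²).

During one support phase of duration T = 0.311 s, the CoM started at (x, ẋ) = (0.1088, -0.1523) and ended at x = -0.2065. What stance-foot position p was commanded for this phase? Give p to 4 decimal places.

ωT = 4.2702·0.311 = 1.328032; cosh(ωT) = 2.019304, sinh(ωT) = 1.754306
x(T) = p + (x₀−p)·cosh(ωT) + (ẋ₀/ω)·sinh(ωT) ⇒ p·(1 − cosh) = x(T) − x₀·cosh − (ẋ₀/ω)·sinh
numerator   = -0.2065 − (0.1088)·2.019304 − (-0.1523/4.2702)·1.754306 = -0.363632
denominator = 1 − 2.019304 = -1.019304
p = -0.363632 / -1.019304 = 0.3567

p = 0.3567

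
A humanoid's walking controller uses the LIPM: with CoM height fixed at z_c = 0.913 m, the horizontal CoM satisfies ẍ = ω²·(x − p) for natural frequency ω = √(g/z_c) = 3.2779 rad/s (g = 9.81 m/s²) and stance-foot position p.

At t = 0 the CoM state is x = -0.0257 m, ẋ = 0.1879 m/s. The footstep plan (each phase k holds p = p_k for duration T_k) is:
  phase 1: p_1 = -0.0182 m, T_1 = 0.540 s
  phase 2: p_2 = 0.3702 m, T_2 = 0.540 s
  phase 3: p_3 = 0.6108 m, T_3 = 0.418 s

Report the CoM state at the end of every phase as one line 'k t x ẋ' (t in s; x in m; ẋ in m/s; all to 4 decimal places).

phase 1: p=-0.0182, T=0.540, ωT=1.770066, cosh=3.020781, sinh=2.850460; start (x,ẋ)=(-0.025700, 0.187900) → end (x,ẋ)=(0.122542, 0.497528)
phase 2: p=0.3702, T=0.540, ωT=1.770066, cosh=3.020781, sinh=2.850460; start (x,ẋ)=(0.122542, 0.497528) → end (x,ẋ)=(0.054729, -0.811075)
phase 3: p=0.6108, T=0.418, ωT=1.370162, cosh=2.095027, sinh=1.840962; start (x,ẋ)=(0.054729, -0.811075) → end (x,ẋ)=(-1.009706, -5.054826)

1 0.5400 0.1225 0.4975
2 1.0800 0.0547 -0.8111
3 1.4980 -1.0097 -5.0548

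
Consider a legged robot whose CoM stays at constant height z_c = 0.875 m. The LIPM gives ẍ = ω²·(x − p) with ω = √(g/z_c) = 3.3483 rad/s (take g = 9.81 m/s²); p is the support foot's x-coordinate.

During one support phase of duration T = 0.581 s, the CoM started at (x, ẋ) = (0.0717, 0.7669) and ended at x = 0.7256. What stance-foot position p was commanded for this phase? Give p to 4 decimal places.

ωT = 3.3483·0.581 = 1.945362; cosh(ωT) = 3.569551, sinh(ωT) = 3.426615
x(T) = p + (x₀−p)·cosh(ωT) + (ẋ₀/ω)·sinh(ωT) ⇒ p·(1 − cosh) = x(T) − x₀·cosh − (ẋ₀/ω)·sinh
numerator   = 0.7256 − (0.0717)·3.569551 − (0.7669/3.3483)·3.426615 = -0.315174
denominator = 1 − 3.569551 = -2.569551
p = -0.315174 / -2.569551 = 0.1227

p = 0.1227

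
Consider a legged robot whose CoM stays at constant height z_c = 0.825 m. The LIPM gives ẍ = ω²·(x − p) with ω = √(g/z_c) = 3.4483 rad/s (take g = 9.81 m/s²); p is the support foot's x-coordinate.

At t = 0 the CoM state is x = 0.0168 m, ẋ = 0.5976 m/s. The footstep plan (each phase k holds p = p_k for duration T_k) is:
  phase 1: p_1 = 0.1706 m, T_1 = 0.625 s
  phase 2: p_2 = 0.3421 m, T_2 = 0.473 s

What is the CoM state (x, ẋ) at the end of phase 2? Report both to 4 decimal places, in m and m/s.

phase 1: p=0.1706, T=0.625, ωT=2.155188, cosh=4.372695, sinh=4.256813; start (x,ẋ)=(0.016800, 0.597600) → end (x,ẋ)=(0.235797, 0.355528)
phase 2: p=0.3421, T=0.473, ωT=1.631046, cosh=2.652470, sinh=2.456745; start (x,ẋ)=(0.235797, 0.355528) → end (x,ẋ)=(0.313431, 0.042472)

x = 0.3134, ẋ = 0.0425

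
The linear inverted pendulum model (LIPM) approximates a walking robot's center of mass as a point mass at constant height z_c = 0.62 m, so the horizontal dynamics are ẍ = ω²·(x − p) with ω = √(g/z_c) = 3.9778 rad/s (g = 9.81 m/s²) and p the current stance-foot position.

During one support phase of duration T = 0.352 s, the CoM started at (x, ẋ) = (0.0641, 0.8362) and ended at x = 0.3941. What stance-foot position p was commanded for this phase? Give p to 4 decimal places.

ωT = 3.9778·0.352 = 1.400186; cosh(ωT) = 2.151252, sinh(ωT) = 1.904701
x(T) = p + (x₀−p)·cosh(ωT) + (ẋ₀/ω)·sinh(ωT) ⇒ p·(1 − cosh) = x(T) − x₀·cosh − (ẋ₀/ω)·sinh
numerator   = 0.3941 − (0.0641)·2.151252 − (0.8362/3.9778)·1.904701 = -0.144195
denominator = 1 − 2.151252 = -1.151252
p = -0.144195 / -1.151252 = 0.1253

p = 0.1253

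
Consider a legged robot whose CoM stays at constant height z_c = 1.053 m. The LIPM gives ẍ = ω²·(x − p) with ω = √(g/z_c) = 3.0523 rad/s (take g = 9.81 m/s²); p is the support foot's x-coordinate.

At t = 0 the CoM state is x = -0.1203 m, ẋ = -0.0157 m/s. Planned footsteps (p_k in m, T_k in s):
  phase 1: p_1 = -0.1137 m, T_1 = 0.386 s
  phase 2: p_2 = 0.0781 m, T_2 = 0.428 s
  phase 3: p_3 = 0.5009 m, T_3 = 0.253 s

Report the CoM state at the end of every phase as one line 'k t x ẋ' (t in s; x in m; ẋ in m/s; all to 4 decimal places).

1 0.3860 -0.1330 -0.0575
2 0.8140 -0.3725 -1.2165
3 1.0670 -0.9854 -3.8671

phase 1: p=-0.1137, T=0.386, ωT=1.178188, cosh=1.778159, sinh=1.470323; start (x,ẋ)=(-0.120300, -0.015700) → end (x,ẋ)=(-0.132999, -0.057537)
phase 2: p=0.0781, T=0.428, ωT=1.306384, cosh=1.981798, sinh=1.711000; start (x,ẋ)=(-0.132999, -0.057537) → end (x,ẋ)=(-0.372508, -1.216487)
phase 3: p=0.5009, T=0.253, ωT=0.772232, cosh=1.313286, sinh=0.851306; start (x,ẋ)=(-0.372508, -1.216487) → end (x,ẋ)=(-0.985420, -3.867094)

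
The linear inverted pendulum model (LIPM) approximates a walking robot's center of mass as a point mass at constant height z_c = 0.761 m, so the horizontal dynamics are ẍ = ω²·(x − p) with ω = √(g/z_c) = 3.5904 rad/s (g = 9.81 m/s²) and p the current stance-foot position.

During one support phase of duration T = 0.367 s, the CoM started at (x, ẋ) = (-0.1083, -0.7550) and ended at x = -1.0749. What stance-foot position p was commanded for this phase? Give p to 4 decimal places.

ωT = 3.5904·0.367 = 1.317677; cosh(ωT) = 2.001246, sinh(ωT) = 1.733489
x(T) = p + (x₀−p)·cosh(ωT) + (ẋ₀/ω)·sinh(ωT) ⇒ p·(1 − cosh) = x(T) − x₀·cosh − (ẋ₀/ω)·sinh
numerator   = -1.0749 − (-0.1083)·2.001246 − (-0.7550/3.5904)·1.733489 = -0.493642
denominator = 1 − 2.001246 = -1.001246
p = -0.493642 / -1.001246 = 0.4930

p = 0.4930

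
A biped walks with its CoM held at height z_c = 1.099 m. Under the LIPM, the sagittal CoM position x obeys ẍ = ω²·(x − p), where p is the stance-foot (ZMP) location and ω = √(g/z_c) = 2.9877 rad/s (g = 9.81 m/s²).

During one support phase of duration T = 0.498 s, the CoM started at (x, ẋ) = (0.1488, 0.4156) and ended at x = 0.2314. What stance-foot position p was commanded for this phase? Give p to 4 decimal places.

p = 0.3068

ωT = 2.9877·0.498 = 1.487875; cosh(ωT) = 2.326764, sinh(ωT) = 2.100911
x(T) = p + (x₀−p)·cosh(ωT) + (ẋ₀/ω)·sinh(ωT) ⇒ p·(1 − cosh) = x(T) − x₀·cosh − (ẋ₀/ω)·sinh
numerator   = 0.2314 − (0.1488)·2.326764 − (0.4156/2.9877)·2.100911 = -0.407067
denominator = 1 − 2.326764 = -1.326764
p = -0.407067 / -1.326764 = 0.3068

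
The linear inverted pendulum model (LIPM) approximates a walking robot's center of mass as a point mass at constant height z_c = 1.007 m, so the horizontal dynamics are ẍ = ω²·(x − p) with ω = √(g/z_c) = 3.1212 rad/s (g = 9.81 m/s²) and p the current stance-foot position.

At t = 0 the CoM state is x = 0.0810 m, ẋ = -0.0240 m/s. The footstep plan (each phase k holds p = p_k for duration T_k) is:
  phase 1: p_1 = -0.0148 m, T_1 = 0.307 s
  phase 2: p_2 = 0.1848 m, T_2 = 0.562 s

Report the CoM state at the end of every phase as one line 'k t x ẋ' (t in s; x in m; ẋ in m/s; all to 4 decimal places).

phase 1: p=-0.0148, T=0.307, ωT=0.958208, cosh=1.495301, sinh=1.111721; start (x,ẋ)=(0.081000, -0.024000) → end (x,ẋ)=(0.119901, 0.296530)
phase 2: p=0.1848, T=0.562, ωT=1.754114, cosh=2.975694, sinh=2.802634; start (x,ẋ)=(0.119901, 0.296530) → end (x,ẋ)=(0.257946, 0.314675)

1 0.3070 0.1199 0.2965
2 0.8690 0.2579 0.3147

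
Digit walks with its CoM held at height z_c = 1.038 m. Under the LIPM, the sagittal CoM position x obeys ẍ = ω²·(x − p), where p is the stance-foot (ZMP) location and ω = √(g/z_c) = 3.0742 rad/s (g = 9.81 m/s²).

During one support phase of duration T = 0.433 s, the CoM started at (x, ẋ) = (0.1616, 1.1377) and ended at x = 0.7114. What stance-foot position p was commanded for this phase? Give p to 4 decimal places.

ωT = 3.0742·0.433 = 1.331129; cosh(ωT) = 2.024746, sinh(ωT) = 1.760567
x(T) = p + (x₀−p)·cosh(ωT) + (ẋ₀/ω)·sinh(ωT) ⇒ p·(1 − cosh) = x(T) − x₀·cosh − (ẋ₀/ω)·sinh
numerator   = 0.7114 − (0.1616)·2.024746 − (1.1377/3.0742)·1.760567 = -0.267350
denominator = 1 − 2.024746 = -1.024746
p = -0.267350 / -1.024746 = 0.2609

p = 0.2609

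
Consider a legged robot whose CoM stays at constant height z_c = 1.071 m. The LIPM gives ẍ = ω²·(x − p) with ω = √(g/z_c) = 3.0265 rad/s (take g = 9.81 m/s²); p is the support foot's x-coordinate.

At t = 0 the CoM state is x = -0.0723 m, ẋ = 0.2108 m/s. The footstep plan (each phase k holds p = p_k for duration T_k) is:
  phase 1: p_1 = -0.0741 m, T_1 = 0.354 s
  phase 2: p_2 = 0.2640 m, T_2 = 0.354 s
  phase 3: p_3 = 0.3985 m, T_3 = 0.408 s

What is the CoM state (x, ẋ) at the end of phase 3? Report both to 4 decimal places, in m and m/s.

x = -0.5201, ẋ = -2.5528

phase 1: p=-0.0741, T=0.354, ωT=1.071381, cosh=1.630972, sinh=1.288437; start (x,ẋ)=(-0.072300, 0.210800) → end (x,ẋ)=(0.018577, 0.350828)
phase 2: p=0.2640, T=0.354, ωT=1.071381, cosh=1.630972, sinh=1.288437; start (x,ẋ)=(0.018577, 0.350828) → end (x,ẋ)=(0.013076, -0.384825)
phase 3: p=0.3985, T=0.408, ωT=1.234812, cosh=1.864311, sinh=1.573421; start (x,ẋ)=(0.013076, -0.384825) → end (x,ẋ)=(-0.520113, -2.552805)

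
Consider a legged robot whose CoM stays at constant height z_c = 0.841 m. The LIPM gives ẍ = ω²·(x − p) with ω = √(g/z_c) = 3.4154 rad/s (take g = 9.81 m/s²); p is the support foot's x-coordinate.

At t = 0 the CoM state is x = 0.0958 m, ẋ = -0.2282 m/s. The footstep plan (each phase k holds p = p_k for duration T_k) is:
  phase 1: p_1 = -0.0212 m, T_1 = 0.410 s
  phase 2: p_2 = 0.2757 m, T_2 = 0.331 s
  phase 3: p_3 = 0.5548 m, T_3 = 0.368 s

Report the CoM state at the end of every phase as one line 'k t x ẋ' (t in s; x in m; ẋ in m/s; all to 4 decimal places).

1 0.4100 0.1032 0.2703
2 0.7410 0.0906 -0.3549
3 1.1090 -0.4948 -3.2347

phase 1: p=-0.0212, T=0.410, ωT=1.400314, cosh=2.151497, sinh=1.904977; start (x,ẋ)=(0.095800, -0.228200) → end (x,ẋ)=(0.103244, 0.270261)
phase 2: p=0.2757, T=0.331, ωT=1.130497, cosh=1.710035, sinh=1.387162; start (x,ẋ)=(0.103244, 0.270261) → end (x,ẋ)=(0.090560, -0.354892)
phase 3: p=0.5548, T=0.368, ωT=1.256867, cosh=1.899469, sinh=1.614925; start (x,ẋ)=(0.090560, -0.354892) → end (x,ẋ)=(-0.494814, -3.234672)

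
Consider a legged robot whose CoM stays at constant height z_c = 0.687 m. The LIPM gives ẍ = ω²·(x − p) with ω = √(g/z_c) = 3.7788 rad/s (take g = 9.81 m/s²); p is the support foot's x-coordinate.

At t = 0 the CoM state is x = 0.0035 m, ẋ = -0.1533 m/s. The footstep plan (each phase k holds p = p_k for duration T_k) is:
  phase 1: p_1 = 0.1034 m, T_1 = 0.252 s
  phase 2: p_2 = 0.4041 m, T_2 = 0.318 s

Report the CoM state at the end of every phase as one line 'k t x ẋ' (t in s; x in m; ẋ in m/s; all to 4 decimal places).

1 0.2520 -0.0901 -0.6445
2 0.5700 -0.7499 -3.9930

phase 1: p=0.1034, T=0.252, ωT=0.952258, cosh=1.488711, sinh=1.102842; start (x,ẋ)=(0.003500, -0.153300) → end (x,ẋ)=(-0.090063, -0.644545)
phase 2: p=0.4041, T=0.318, ωT=1.201658, cosh=1.813161, sinh=1.512466; start (x,ẋ)=(-0.090063, -0.644545) → end (x,ẋ)=(-0.749876, -3.992956)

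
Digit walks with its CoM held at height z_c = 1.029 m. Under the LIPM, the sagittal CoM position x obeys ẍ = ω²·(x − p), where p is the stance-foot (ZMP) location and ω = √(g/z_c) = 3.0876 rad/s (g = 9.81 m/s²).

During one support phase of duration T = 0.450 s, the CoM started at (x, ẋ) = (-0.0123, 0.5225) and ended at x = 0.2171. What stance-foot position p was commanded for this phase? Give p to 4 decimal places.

p = 0.0664

ωT = 3.0876·0.450 = 1.389420; cosh(ωT) = 2.130871, sinh(ωT) = 1.881651
x(T) = p + (x₀−p)·cosh(ωT) + (ẋ₀/ω)·sinh(ωT) ⇒ p·(1 − cosh) = x(T) − x₀·cosh − (ẋ₀/ω)·sinh
numerator   = 0.2171 − (-0.0123)·2.130871 − (0.5225/3.0876)·1.881651 = -0.075113
denominator = 1 − 2.130871 = -1.130871
p = -0.075113 / -1.130871 = 0.0664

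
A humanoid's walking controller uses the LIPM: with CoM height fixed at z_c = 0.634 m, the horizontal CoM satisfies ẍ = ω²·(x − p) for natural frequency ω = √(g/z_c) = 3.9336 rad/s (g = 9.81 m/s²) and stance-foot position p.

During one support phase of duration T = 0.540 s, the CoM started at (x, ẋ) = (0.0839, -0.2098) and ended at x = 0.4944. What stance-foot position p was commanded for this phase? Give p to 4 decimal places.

ωT = 3.9336·0.540 = 2.124144; cosh(ωT) = 4.242634, sinh(ωT) = 4.123099
x(T) = p + (x₀−p)·cosh(ωT) + (ẋ₀/ω)·sinh(ωT) ⇒ p·(1 − cosh) = x(T) − x₀·cosh − (ẋ₀/ω)·sinh
numerator   = 0.4944 − (0.0839)·4.242634 − (-0.2098/3.9336)·4.123099 = 0.358350
denominator = 1 − 4.242634 = -3.242634
p = 0.358350 / -3.242634 = -0.1105

p = -0.1105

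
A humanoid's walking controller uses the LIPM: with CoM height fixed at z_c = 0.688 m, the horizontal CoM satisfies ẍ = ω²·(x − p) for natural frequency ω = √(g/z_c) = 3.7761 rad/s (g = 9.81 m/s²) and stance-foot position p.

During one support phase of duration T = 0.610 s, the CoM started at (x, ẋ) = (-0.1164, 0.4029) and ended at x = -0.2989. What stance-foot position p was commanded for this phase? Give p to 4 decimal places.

p = 0.0590

ωT = 3.7761·0.610 = 2.303421; cosh(ωT) = 5.054140, sinh(ωT) = 4.954223
x(T) = p + (x₀−p)·cosh(ωT) + (ẋ₀/ω)·sinh(ωT) ⇒ p·(1 − cosh) = x(T) − x₀·cosh − (ẋ₀/ω)·sinh
numerator   = -0.2989 − (-0.1164)·5.054140 − (0.4029/3.7761)·4.954223 = -0.239201
denominator = 1 − 5.054140 = -4.054140
p = -0.239201 / -4.054140 = 0.0590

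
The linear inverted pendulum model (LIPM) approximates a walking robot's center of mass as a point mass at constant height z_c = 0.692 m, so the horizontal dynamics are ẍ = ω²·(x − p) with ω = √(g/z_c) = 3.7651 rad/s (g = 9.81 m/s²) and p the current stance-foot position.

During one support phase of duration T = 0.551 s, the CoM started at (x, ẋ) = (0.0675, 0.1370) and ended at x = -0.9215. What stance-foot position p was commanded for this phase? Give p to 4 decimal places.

p = 0.4393

ωT = 3.7651·0.551 = 2.074570; cosh(ωT) = 4.043367, sinh(ωT) = 3.917756
x(T) = p + (x₀−p)·cosh(ωT) + (ẋ₀/ω)·sinh(ωT) ⇒ p·(1 − cosh) = x(T) − x₀·cosh − (ẋ₀/ω)·sinh
numerator   = -0.9215 − (0.0675)·4.043367 − (0.1370/3.7651)·3.917756 = -1.336982
denominator = 1 − 4.043367 = -3.043367
p = -1.336982 / -3.043367 = 0.4393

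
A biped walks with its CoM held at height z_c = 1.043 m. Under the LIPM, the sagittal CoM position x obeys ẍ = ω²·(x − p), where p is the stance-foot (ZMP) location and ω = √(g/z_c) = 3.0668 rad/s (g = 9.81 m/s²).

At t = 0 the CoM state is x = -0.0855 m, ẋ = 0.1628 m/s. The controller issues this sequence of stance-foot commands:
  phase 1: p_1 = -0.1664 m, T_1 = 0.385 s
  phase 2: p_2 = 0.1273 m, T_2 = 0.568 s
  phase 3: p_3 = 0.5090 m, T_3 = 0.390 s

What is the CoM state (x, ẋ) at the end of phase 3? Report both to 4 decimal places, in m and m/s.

x = 1.1591, ẋ = 2.3939

phase 1: p=-0.1664, T=0.385, ωT=1.180718, cosh=1.781885, sinh=1.474827; start (x,ẋ)=(-0.085500, 0.162800) → end (x,ẋ)=(0.056045, 0.656001)
phase 2: p=0.1273, T=0.568, ωT=1.741942, cosh=2.941800, sinh=2.766620; start (x,ẋ)=(0.056045, 0.656001) → end (x,ẋ)=(0.509474, 1.325251)
phase 3: p=0.5090, T=0.390, ωT=1.196052, cosh=1.804710, sinh=1.502325; start (x,ẋ)=(0.509474, 1.325251) → end (x,ẋ)=(1.159053, 2.393880)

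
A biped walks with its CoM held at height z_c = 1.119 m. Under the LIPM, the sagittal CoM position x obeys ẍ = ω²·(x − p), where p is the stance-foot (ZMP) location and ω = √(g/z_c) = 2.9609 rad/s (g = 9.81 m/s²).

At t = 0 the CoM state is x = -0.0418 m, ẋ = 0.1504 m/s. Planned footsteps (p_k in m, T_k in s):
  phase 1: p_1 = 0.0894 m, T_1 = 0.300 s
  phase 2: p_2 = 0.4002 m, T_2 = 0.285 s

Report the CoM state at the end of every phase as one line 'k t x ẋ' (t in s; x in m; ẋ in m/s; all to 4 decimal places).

phase 1: p=0.0894, T=0.300, ωT=0.888270, cosh=1.421144, sinh=1.009777; start (x,ẋ)=(-0.041800, 0.150400) → end (x,ẋ)=(-0.045762, -0.178528)
phase 2: p=0.4002, T=0.285, ωT=0.843856, cosh=1.377683, sinh=0.947634; start (x,ẋ)=(-0.045762, -0.178528) → end (x,ẋ)=(-0.271332, -1.497258)

1 0.3000 -0.0458 -0.1785
2 0.5850 -0.2713 -1.4973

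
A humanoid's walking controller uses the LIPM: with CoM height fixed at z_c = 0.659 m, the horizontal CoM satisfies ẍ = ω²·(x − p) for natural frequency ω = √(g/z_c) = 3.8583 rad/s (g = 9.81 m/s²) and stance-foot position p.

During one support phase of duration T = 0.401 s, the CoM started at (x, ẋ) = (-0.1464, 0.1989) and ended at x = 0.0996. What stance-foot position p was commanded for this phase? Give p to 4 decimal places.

ωT = 3.8583·0.401 = 1.547178; cosh(ωT) = 2.455521, sinh(ωT) = 2.242673
x(T) = p + (x₀−p)·cosh(ωT) + (ẋ₀/ω)·sinh(ωT) ⇒ p·(1 − cosh) = x(T) − x₀·cosh − (ẋ₀/ω)·sinh
numerator   = 0.0996 − (-0.1464)·2.455521 − (0.1989/3.8583)·2.242673 = 0.343476
denominator = 1 − 2.455521 = -1.455521
p = 0.343476 / -1.455521 = -0.2360

p = -0.2360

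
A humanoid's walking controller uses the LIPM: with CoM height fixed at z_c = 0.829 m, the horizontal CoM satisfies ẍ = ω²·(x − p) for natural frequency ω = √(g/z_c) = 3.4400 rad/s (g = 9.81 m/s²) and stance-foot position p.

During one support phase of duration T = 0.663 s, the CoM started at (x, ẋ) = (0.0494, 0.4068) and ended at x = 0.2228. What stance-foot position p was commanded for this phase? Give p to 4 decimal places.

ωT = 3.4400·0.663 = 2.280720; cosh(ωT) = 4.942966, sinh(ωT) = 4.840756
x(T) = p + (x₀−p)·cosh(ωT) + (ẋ₀/ω)·sinh(ωT) ⇒ p·(1 − cosh) = x(T) − x₀·cosh − (ẋ₀/ω)·sinh
numerator   = 0.2228 − (0.0494)·4.942966 − (0.4068/3.4400)·4.840756 = -0.593830
denominator = 1 − 4.942966 = -3.942966
p = -0.593830 / -3.942966 = 0.1506

p = 0.1506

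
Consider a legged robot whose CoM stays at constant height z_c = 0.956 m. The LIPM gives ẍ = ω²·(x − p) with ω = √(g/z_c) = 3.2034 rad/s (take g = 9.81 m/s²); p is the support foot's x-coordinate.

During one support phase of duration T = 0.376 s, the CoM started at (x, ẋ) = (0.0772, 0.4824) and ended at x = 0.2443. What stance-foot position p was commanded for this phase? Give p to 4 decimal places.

p = 0.1524

ωT = 3.2034·0.376 = 1.204478; cosh(ωT) = 1.817434, sinh(ωT) = 1.517585
x(T) = p + (x₀−p)·cosh(ωT) + (ẋ₀/ω)·sinh(ωT) ⇒ p·(1 − cosh) = x(T) − x₀·cosh − (ẋ₀/ω)·sinh
numerator   = 0.2443 − (0.0772)·1.817434 − (0.4824/3.2034)·1.517585 = -0.124539
denominator = 1 − 1.817434 = -0.817434
p = -0.124539 / -0.817434 = 0.1524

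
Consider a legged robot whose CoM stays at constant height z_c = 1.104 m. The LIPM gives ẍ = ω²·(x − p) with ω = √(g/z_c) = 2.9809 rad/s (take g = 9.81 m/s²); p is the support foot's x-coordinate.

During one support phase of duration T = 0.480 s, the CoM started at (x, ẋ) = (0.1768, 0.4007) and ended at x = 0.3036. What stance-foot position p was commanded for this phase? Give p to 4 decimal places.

ωT = 2.9809·0.480 = 1.430832; cosh(ωT) = 2.210644, sinh(ωT) = 1.971534
x(T) = p + (x₀−p)·cosh(ωT) + (ẋ₀/ω)·sinh(ωT) ⇒ p·(1 − cosh) = x(T) − x₀·cosh − (ẋ₀/ω)·sinh
numerator   = 0.3036 − (0.1768)·2.210644 − (0.4007/2.9809)·1.971534 = -0.352260
denominator = 1 − 2.210644 = -1.210644
p = -0.352260 / -1.210644 = 0.2910

p = 0.2910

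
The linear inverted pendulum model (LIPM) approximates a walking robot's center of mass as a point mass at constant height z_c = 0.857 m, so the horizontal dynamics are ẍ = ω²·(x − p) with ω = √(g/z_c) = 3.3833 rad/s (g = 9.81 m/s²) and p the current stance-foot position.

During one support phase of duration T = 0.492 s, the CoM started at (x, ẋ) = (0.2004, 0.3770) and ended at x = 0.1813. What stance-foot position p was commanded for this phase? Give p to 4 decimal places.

p = 0.3749

ωT = 3.3833·0.492 = 1.664584; cosh(ωT) = 2.736371, sinh(ωT) = 2.547102
x(T) = p + (x₀−p)·cosh(ωT) + (ẋ₀/ω)·sinh(ωT) ⇒ p·(1 − cosh) = x(T) − x₀·cosh − (ẋ₀/ω)·sinh
numerator   = 0.1813 − (0.2004)·2.736371 − (0.3770/3.3833)·2.547102 = -0.650891
denominator = 1 − 2.736371 = -1.736371
p = -0.650891 / -1.736371 = 0.3749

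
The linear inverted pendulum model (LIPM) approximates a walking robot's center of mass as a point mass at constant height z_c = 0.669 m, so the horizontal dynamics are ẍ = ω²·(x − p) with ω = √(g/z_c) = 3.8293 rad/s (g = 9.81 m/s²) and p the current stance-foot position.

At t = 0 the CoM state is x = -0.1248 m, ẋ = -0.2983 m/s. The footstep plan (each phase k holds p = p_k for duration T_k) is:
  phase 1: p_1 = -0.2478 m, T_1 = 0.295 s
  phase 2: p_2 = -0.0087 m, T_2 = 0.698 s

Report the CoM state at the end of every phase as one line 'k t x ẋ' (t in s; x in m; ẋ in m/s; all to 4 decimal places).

1 0.2950 -0.1456 0.1429
2 0.9930 -0.7354 -2.7367

phase 1: p=-0.2478, T=0.295, ωT=1.129644, cosh=1.708851, sinh=1.385702; start (x,ẋ)=(-0.124800, -0.298300) → end (x,ẋ)=(-0.145557, 0.142921)
phase 2: p=-0.0087, T=0.698, ωT=2.672851, cosh=7.275129, sinh=7.206074; start (x,ẋ)=(-0.145557, 0.142921) → end (x,ẋ)=(-0.735398, -2.736684)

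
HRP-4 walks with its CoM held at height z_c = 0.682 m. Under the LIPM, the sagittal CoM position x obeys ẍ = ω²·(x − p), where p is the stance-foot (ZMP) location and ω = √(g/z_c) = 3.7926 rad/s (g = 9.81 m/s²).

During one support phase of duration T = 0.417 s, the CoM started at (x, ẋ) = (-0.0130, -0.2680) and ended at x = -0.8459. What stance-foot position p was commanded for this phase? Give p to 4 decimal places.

ωT = 3.7926·0.417 = 1.581514; cosh(ωT) = 2.533988, sinh(ωT) = 2.328325
x(T) = p + (x₀−p)·cosh(ωT) + (ẋ₀/ω)·sinh(ωT) ⇒ p·(1 − cosh) = x(T) − x₀·cosh − (ẋ₀/ω)·sinh
numerator   = -0.8459 − (-0.0130)·2.533988 − (-0.2680/3.7926)·2.328325 = -0.648430
denominator = 1 − 2.533988 = -1.533988
p = -0.648430 / -1.533988 = 0.4227

p = 0.4227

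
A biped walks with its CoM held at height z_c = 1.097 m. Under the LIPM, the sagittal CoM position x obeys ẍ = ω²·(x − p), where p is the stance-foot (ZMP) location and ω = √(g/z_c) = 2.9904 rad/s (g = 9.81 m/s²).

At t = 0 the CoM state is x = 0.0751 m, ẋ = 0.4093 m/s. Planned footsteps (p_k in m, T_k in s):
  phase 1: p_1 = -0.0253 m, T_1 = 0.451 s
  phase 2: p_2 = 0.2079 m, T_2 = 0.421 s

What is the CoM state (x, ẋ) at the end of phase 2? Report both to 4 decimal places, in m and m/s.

x = 1.3723, ẋ = 3.6881

phase 1: p=-0.0253, T=0.451, ωT=1.348670, cosh=2.055943, sinh=1.796357; start (x,ẋ)=(0.075100, 0.409300) → end (x,ẋ)=(0.426986, 1.380829)
phase 2: p=0.2079, T=0.421, ωT=1.258958, cosh=1.902850, sinh=1.618901; start (x,ẋ)=(0.426986, 1.380829) → end (x,ẋ)=(1.372323, 3.688144)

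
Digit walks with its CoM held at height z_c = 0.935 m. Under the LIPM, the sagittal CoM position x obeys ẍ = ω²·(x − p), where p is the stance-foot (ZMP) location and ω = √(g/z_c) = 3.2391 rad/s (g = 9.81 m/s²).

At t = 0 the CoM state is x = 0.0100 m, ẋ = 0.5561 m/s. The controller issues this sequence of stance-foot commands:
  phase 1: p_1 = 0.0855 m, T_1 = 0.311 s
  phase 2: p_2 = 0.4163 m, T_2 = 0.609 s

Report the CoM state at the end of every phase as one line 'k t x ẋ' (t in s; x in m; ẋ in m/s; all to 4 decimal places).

1 0.3110 0.1721 0.5728
2 0.9200 0.1447 -0.6901

phase 1: p=0.0855, T=0.311, ωT=1.007360, cosh=1.551772, sinh=1.186590; start (x,ẋ)=(0.010000, 0.556100) → end (x,ẋ)=(0.172059, 0.572757)
phase 2: p=0.4163, T=0.609, ωT=1.972612, cosh=3.664262, sinh=3.525168; start (x,ẋ)=(0.172059, 0.572757) → end (x,ẋ)=(0.144679, -0.690100)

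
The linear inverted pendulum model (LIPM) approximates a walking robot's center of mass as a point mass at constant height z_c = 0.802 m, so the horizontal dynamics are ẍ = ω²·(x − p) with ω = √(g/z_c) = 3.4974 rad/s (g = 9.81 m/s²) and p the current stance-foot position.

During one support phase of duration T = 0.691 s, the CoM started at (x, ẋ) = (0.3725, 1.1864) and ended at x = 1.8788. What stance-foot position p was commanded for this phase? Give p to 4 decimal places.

p = 0.4542

ωT = 3.4974·0.691 = 2.416703; cosh(ωT) = 5.649031, sinh(ωT) = 5.559816
x(T) = p + (x₀−p)·cosh(ωT) + (ẋ₀/ω)·sinh(ωT) ⇒ p·(1 − cosh) = x(T) − x₀·cosh − (ẋ₀/ω)·sinh
numerator   = 1.8788 − (0.3725)·5.649031 − (1.1864/3.4974)·5.559816 = -2.111484
denominator = 1 − 5.649031 = -4.649031
p = -2.111484 / -4.649031 = 0.4542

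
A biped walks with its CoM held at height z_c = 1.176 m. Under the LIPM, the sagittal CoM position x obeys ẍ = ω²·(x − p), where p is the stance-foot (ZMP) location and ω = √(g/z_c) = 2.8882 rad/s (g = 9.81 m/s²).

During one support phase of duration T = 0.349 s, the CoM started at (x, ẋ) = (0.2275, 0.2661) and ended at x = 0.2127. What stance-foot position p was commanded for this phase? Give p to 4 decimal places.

ωT = 2.8882·0.349 = 1.007982; cosh(ωT) = 1.552510, sinh(ωT) = 1.187555
x(T) = p + (x₀−p)·cosh(ωT) + (ẋ₀/ω)·sinh(ωT) ⇒ p·(1 − cosh) = x(T) − x₀·cosh − (ẋ₀/ω)·sinh
numerator   = 0.2127 − (0.2275)·1.552510 − (0.2661/2.8882)·1.187555 = -0.249910
denominator = 1 − 1.552510 = -0.552510
p = -0.249910 / -0.552510 = 0.4523

p = 0.4523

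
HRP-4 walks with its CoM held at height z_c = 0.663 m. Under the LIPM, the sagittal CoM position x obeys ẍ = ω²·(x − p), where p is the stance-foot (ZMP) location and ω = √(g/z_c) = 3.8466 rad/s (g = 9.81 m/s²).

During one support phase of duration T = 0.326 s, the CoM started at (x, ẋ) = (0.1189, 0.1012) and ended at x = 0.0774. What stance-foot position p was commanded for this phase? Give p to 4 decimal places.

p = 0.2126

ωT = 3.8466·0.326 = 1.253992; cosh(ωT) = 1.894833, sinh(ωT) = 1.609470
x(T) = p + (x₀−p)·cosh(ωT) + (ẋ₀/ω)·sinh(ωT) ⇒ p·(1 − cosh) = x(T) − x₀·cosh − (ẋ₀/ω)·sinh
numerator   = 0.0774 − (0.1189)·1.894833 − (0.1012/3.8466)·1.609470 = -0.190239
denominator = 1 − 1.894833 = -0.894833
p = -0.190239 / -0.894833 = 0.2126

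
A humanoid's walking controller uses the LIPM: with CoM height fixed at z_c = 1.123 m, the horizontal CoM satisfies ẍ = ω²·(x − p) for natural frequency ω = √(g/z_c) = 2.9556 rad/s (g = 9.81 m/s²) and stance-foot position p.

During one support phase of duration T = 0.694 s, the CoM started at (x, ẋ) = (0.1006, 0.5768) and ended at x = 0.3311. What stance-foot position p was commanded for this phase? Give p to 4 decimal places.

p = 0.2753

ωT = 2.9556·0.694 = 2.051186; cosh(ωT) = 3.952852, sinh(ωT) = 3.824270
x(T) = p + (x₀−p)·cosh(ωT) + (ẋ₀/ω)·sinh(ωT) ⇒ p·(1 − cosh) = x(T) − x₀·cosh − (ẋ₀/ω)·sinh
numerator   = 0.3311 − (0.1006)·3.952852 − (0.5768/2.9556)·3.824270 = -0.812882
denominator = 1 − 3.952852 = -2.952852
p = -0.812882 / -2.952852 = 0.2753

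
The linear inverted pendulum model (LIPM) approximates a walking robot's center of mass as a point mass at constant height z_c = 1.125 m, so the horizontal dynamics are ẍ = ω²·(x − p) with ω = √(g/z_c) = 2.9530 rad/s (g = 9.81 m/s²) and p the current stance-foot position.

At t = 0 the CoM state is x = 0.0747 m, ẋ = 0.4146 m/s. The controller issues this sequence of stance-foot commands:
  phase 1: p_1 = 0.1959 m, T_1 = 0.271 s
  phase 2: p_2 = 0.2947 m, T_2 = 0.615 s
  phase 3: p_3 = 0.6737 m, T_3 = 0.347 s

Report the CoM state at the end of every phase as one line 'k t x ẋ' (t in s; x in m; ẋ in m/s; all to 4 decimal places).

phase 1: p=0.1959, T=0.271, ωT=0.800263, cosh=1.337669, sinh=0.888458; start (x,ẋ)=(0.074700, 0.414600) → end (x,ẋ)=(0.158514, 0.236615)
phase 2: p=0.2947, T=0.615, ωT=1.816095, cosh=3.155232, sinh=2.992572; start (x,ẋ)=(0.158514, 0.236615) → end (x,ẋ)=(0.104787, -0.456912)
phase 3: p=0.6737, T=0.347, ωT=1.024691, cosh=1.572571, sinh=1.213664; start (x,ẋ)=(0.104787, -0.456912) → end (x,ẋ)=(-0.408744, -2.757483)

1 0.2710 0.1585 0.2366
2 0.8860 0.1048 -0.4569
3 1.2330 -0.4087 -2.7575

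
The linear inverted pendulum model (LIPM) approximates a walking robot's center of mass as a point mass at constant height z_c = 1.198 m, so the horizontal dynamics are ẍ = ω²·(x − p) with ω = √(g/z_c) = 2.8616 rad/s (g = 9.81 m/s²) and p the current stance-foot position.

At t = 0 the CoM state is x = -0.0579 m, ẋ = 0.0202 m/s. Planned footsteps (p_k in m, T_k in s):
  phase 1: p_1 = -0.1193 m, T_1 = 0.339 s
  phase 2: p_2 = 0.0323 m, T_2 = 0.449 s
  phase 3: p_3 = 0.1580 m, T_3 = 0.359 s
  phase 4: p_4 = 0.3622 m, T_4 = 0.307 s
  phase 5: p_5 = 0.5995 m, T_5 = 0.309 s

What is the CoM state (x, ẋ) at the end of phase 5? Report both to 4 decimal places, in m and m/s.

x = -0.5242, ẋ = -2.8065

phase 1: p=-0.1193, T=0.339, ωT=0.970082, cosh=1.508607, sinh=1.129555; start (x,ẋ)=(-0.057900, 0.020200) → end (x,ẋ)=(-0.018698, 0.228939)
phase 2: p=0.0323, T=0.449, ωT=1.284858, cosh=1.945423, sinh=1.668733; start (x,ẋ)=(-0.018698, 0.228939) → end (x,ẋ)=(0.066592, 0.201855)
phase 3: p=0.1580, T=0.359, ωT=1.027314, cosh=1.575760, sinh=1.217793; start (x,ẋ)=(0.066592, 0.201855) → end (x,ẋ)=(0.099866, -0.000465)
phase 4: p=0.3622, T=0.307, ωT=0.878511, cosh=1.411357, sinh=0.995956; start (x,ẋ)=(0.099866, -0.000465) → end (x,ẋ)=(-0.008209, -0.748315)
phase 5: p=0.5995, T=0.309, ωT=0.884234, cosh=1.417080, sinh=1.004050; start (x,ẋ)=(-0.008209, -0.748315) → end (x,ẋ)=(-0.524233, -2.806484)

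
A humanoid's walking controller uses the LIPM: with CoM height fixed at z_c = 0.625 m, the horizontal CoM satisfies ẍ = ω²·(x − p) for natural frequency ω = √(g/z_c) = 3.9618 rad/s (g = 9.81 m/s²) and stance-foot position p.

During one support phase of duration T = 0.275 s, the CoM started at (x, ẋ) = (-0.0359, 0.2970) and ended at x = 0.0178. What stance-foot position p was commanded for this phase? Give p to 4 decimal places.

ωT = 3.9618·0.275 = 1.089495; cosh(ωT) = 1.654579, sinh(ωT) = 1.318193
x(T) = p + (x₀−p)·cosh(ωT) + (ẋ₀/ω)·sinh(ωT) ⇒ p·(1 − cosh) = x(T) − x₀·cosh − (ẋ₀/ω)·sinh
numerator   = 0.0178 − (-0.0359)·1.654579 − (0.2970/3.9618)·1.318193 = -0.021620
denominator = 1 − 1.654579 = -0.654579
p = -0.021620 / -0.654579 = 0.0330

p = 0.0330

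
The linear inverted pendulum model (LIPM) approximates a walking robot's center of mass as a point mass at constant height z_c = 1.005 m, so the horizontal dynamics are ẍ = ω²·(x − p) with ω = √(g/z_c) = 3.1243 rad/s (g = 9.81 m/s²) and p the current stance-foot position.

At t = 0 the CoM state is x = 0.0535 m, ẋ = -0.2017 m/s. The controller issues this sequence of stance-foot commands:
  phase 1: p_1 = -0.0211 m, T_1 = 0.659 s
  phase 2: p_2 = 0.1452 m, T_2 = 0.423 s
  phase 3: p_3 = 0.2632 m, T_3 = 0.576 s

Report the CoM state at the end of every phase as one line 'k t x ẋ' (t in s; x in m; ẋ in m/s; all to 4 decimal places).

1 0.6590 0.0271 0.0952
2 1.0820 -0.0388 -0.4512
3 1.6580 -1.0997 -4.1767

phase 1: p=-0.0211, T=0.659, ωT=2.058914, cosh=3.982522, sinh=3.854929; start (x,ẋ)=(0.053500, -0.201700) → end (x,ẋ)=(0.027128, 0.095204)
phase 2: p=0.1452, T=0.423, ωT=1.321579, cosh=2.008025, sinh=1.741311; start (x,ẋ)=(0.027128, 0.095204) → end (x,ẋ)=(-0.038830, -0.451184)
phase 3: p=0.2632, T=0.576, ωT=1.799597, cosh=3.106287, sinh=2.940922; start (x,ẋ)=(-0.038830, -0.451184) → end (x,ẋ)=(-1.099695, -4.176659)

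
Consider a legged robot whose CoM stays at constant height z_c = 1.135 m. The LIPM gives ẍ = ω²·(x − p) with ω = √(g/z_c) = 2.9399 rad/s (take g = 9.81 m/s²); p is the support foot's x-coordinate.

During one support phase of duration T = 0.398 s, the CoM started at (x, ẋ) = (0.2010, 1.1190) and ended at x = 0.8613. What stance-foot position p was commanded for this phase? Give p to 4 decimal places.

ωT = 2.9399·0.398 = 1.170080; cosh(ωT) = 1.766297, sinh(ωT) = 1.455955
x(T) = p + (x₀−p)·cosh(ωT) + (ẋ₀/ω)·sinh(ωT) ⇒ p·(1 − cosh) = x(T) − x₀·cosh − (ẋ₀/ω)·sinh
numerator   = 0.8613 − (0.2010)·1.766297 − (1.1190/2.9399)·1.455955 = -0.047899
denominator = 1 − 1.766297 = -0.766297
p = -0.047899 / -0.766297 = 0.0625

p = 0.0625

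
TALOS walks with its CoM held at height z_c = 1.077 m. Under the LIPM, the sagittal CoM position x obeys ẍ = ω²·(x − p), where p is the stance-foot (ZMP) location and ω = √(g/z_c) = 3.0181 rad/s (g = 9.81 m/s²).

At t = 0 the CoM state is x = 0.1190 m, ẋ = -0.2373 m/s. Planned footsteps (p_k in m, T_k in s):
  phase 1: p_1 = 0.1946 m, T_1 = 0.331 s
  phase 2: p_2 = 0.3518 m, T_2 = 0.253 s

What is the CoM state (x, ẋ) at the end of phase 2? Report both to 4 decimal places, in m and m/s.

phase 1: p=0.1946, T=0.331, ωT=0.998991, cosh=1.541896, sinh=1.173645; start (x,ẋ)=(0.119000, -0.237300) → end (x,ẋ)=(-0.014246, -0.633681)
phase 2: p=0.3518, T=0.253, ωT=0.763579, cosh=1.305969, sinh=0.839974; start (x,ẋ)=(-0.014246, -0.633681) → end (x,ẋ)=(-0.302606, -1.755540)

x = -0.3026, ẋ = -1.7555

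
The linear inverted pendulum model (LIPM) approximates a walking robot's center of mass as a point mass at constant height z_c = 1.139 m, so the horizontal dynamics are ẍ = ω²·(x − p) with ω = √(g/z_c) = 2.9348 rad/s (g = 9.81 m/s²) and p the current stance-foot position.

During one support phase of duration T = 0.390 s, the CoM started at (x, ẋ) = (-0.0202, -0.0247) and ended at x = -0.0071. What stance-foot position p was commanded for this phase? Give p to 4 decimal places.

p = -0.0544

ωT = 2.9348·0.390 = 1.144572; cosh(ωT) = 1.729728, sinh(ωT) = 1.411368
x(T) = p + (x₀−p)·cosh(ωT) + (ẋ₀/ω)·sinh(ωT) ⇒ p·(1 − cosh) = x(T) − x₀·cosh − (ẋ₀/ω)·sinh
numerator   = -0.0071 − (-0.0202)·1.729728 − (-0.0247/2.9348)·1.411368 = 0.039719
denominator = 1 − 1.729728 = -0.729728
p = 0.039719 / -0.729728 = -0.0544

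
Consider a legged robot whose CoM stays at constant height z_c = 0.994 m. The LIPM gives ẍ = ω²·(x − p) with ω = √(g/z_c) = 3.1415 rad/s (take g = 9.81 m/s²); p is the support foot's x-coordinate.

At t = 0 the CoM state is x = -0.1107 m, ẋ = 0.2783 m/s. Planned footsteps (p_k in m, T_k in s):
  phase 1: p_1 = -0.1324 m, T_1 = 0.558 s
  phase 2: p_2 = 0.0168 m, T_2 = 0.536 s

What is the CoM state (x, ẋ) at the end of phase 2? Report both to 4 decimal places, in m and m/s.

phase 1: p=-0.1324, T=0.558, ωT=1.752957, cosh=2.972453, sinh=2.799192; start (x,ẋ)=(-0.110700, 0.278300) → end (x,ẋ)=(0.180078, 1.018056)
phase 2: p=0.0168, T=0.536, ωT=1.683844, cosh=2.785940, sinh=2.600281; start (x,ẋ)=(0.180078, 1.018056) → end (x,ẋ)=(1.314347, 4.170023)

x = 1.3143, ẋ = 4.1700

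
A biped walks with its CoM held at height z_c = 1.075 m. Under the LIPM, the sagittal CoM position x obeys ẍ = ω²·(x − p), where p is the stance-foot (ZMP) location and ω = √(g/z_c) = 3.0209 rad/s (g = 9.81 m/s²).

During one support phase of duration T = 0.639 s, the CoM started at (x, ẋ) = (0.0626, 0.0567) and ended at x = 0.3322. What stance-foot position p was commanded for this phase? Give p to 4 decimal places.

p = -0.0193

ωT = 3.0209·0.639 = 1.930355; cosh(ωT) = 3.518527, sinh(ωT) = 3.373430
x(T) = p + (x₀−p)·cosh(ωT) + (ẋ₀/ω)·sinh(ωT) ⇒ p·(1 − cosh) = x(T) − x₀·cosh − (ẋ₀/ω)·sinh
numerator   = 0.3322 − (0.0626)·3.518527 − (0.0567/3.0209)·3.373430 = 0.048623
denominator = 1 − 3.518527 = -2.518527
p = 0.048623 / -2.518527 = -0.0193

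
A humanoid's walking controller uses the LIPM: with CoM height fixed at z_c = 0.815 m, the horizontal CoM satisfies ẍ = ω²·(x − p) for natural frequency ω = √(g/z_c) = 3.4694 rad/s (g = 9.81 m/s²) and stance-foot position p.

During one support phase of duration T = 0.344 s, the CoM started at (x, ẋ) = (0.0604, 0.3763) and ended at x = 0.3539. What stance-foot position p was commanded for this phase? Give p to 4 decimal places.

p = -0.1033

ωT = 3.4694·0.344 = 1.193474; cosh(ωT) = 1.800843, sinh(ωT) = 1.497676
x(T) = p + (x₀−p)·cosh(ωT) + (ẋ₀/ω)·sinh(ωT) ⇒ p·(1 − cosh) = x(T) − x₀·cosh − (ẋ₀/ω)·sinh
numerator   = 0.3539 − (0.0604)·1.800843 − (0.3763/3.4694)·1.497676 = 0.082687
denominator = 1 − 1.800843 = -0.800843
p = 0.082687 / -0.800843 = -0.1033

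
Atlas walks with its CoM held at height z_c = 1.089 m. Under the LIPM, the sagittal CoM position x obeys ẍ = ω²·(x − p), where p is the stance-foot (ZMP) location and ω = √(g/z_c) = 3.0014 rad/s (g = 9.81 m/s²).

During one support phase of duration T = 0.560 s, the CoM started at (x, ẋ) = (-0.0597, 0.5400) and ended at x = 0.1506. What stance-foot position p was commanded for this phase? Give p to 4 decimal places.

ωT = 3.0014·0.560 = 1.680784; cosh(ωT) = 2.777996, sinh(ωT) = 2.591768
x(T) = p + (x₀−p)·cosh(ωT) + (ẋ₀/ω)·sinh(ωT) ⇒ p·(1 − cosh) = x(T) − x₀·cosh − (ẋ₀/ω)·sinh
numerator   = 0.1506 − (-0.0597)·2.777996 − (0.5400/3.0014)·2.591768 = -0.149854
denominator = 1 − 2.777996 = -1.777996
p = -0.149854 / -1.777996 = 0.0843

p = 0.0843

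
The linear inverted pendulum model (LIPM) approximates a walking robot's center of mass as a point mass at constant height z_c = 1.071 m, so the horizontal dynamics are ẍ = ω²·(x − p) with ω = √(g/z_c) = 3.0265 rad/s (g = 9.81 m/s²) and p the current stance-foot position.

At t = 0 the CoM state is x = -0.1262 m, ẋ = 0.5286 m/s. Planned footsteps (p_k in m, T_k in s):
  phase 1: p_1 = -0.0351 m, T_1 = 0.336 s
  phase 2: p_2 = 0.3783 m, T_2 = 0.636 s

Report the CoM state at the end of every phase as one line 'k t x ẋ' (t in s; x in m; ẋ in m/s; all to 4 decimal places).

1 0.3360 0.0323 0.4950
2 0.9720 -0.2840 -1.7793

phase 1: p=-0.0351, T=0.336, ωT=1.016904, cosh=1.563168, sinh=1.201455; start (x,ẋ)=(-0.126200, 0.528600) → end (x,ẋ)=(0.032338, 0.495032)
phase 2: p=0.3783, T=0.636, ωT=1.924854, cosh=3.500022, sinh=3.354125; start (x,ẋ)=(0.032338, 0.495032) → end (x,ẋ)=(-0.283954, -1.779325)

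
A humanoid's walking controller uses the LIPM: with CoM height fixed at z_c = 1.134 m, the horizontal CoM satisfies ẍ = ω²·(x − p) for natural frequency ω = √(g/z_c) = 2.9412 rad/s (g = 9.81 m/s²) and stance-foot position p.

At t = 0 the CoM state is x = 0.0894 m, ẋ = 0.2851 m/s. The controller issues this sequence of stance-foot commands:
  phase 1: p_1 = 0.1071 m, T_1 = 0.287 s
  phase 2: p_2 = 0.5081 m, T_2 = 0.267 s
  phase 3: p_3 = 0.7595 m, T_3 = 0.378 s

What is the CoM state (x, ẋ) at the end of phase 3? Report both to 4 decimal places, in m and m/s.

x = -0.4200, ẋ = -3.0274

phase 1: p=0.1071, T=0.287, ωT=0.844124, cosh=1.377937, sinh=0.948003; start (x,ẋ)=(0.089400, 0.285100) → end (x,ẋ)=(0.174604, 0.343498)
phase 2: p=0.5081, T=0.267, ωT=0.785300, cosh=1.324524, sinh=0.868541; start (x,ẋ)=(0.174604, 0.343498) → end (x,ẋ)=(0.167811, -0.396964)
phase 3: p=0.7595, T=0.378, ωT=1.111774, cosh=1.684360, sinh=1.355385; start (x,ẋ)=(0.167811, -0.396964) → end (x,ẋ)=(-0.420049, -3.027373)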